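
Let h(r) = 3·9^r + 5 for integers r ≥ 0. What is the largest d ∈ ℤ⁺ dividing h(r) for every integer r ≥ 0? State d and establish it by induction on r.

d = 8

Computing the first values: h(0) = 8 and h(1) = 32; gcd(8, 32) = 8, so d ≤ 8.
We prove 8 | 3·9^r + 5 for all r ≥ 0 by induction on r.
When r = 0: h(0) = 8 = 8·(1), so 8 | h(0).
Suppose the result is true for r = m, i.e. 8 | h(m). Then
h(m+1) = 3·9^(m+1) + 5 = 9·(3·9^m + 5) - 40 = 9·h(m) - 40. The first term is divisible by 8 by the inductive hypothesis, and -40 is divisible by 8. Hence 8 | h(m+1).
This completes the induction.
Therefore the largest such d is 8.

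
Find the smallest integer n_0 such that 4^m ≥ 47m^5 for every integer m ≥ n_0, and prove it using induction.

n_0 = 12

At m = 11: 4194304 < 7569397, so the inequality fails and n_0 ≥ 12. We prove 4^m ≥ 47m^5 for all m ≥ 12.
Base step (m = 12): 4^m = 16777216 and 47m^5 = 11695104, so 16777216 ≥ 11695104.
Inductive step: suppose the statement holds for some k ≥ 12, so 4^k ≥ 47k^5.
Then 4^(k + 1) = 4·(4^k) ≥ 4·(47k^5).
Also, for k ≥ 12 we have 4·(47k^5) ≥ 47(k+1)^5, since 4 ≥ (1 + 1/k)^5 for all k ≥ 12.
Combining, 4^(k + 1) ≥ 47(k+1)^5.
By induction, the statement is established for all m ≥ 12.
Hence the smallest such n_0 is 12.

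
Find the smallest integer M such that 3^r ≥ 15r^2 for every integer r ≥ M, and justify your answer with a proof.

At r = 5: 243 < 375, so the inequality fails and M ≥ 6. We prove 3^r ≥ 15r^2 for all r ≥ 6.
Base step (r = 6): 3^r = 729 and 15r^2 = 540, so 729 ≥ 540.
Inductive step: assume the claim holds for r = m, so 3^m ≥ 15m^2.
Then 3^(m + 1) = 3·(3^m) ≥ 3·(15m^2).
Also, for m ≥ 6 we have 3·(15m^2) ≥ 15(m+1)^2, since 3 ≥ (1 + 1/m)^2 for all m ≥ 6.
Combining, 3^(m + 1) ≥ 15(m+1)^2.
By the principle of mathematical induction, the result holds for all r ≥ 6.
Hence the smallest such M is 6.

M = 6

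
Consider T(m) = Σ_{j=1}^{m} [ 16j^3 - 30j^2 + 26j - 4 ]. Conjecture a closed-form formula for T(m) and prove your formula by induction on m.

We claim T(m) = 2m(2m^3 - m^2 + m + 2) for all m ≥ 1.
For the base case m = 1: T(1) = 8, and the closed form gives 8. They agree.
Suppose the result is true for m = j, so T(j) = 2j(2j^3 - j^2 + j + 2).
Then T(j+1) = T(j) + (16j^3 + 18j^2 + 14j + 8) = (2j(2j^3 - j^2 + j + 2)) + (16j^3 + 18j^2 + 14j + 8).
Simplifying, T(j+1) = 2(j + 1)(2j^3 + 5j^2 + 5j + 4) = 2(j+1)(2(j+1)^3 - (j+1)^2 + (j+1) + 2),
which is the closed form with m = j+1.
By the principle of mathematical induction, the result holds for all m ≥ 1.

T(m) = 2m(2m^3 - m^2 + m + 2)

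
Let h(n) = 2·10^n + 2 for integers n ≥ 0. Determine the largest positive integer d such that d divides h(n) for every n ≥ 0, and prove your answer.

d = 2

Computing the first values: h(0) = 4 and h(1) = 22; gcd(4, 22) = 2, so d ≤ 2.
We prove 2 | 2·10^n + 2 for all n ≥ 0 by induction on n.
Base step (n = 0): h(0) = 4 = 2·(2), so 2 | h(0).
For the inductive step, assume it holds for an arbitrary m ≥ 0, i.e. 2 | h(m). Then
h(m+1) = 2·10^(m+1) + 2 = 10·(2·10^m + 2) - 18 = 10·h(m) - 18. The first term is divisible by 2 by the inductive hypothesis, and -18 is divisible by 2. Hence 2 | h(m+1).
This completes the induction.
Therefore the largest such d is 2.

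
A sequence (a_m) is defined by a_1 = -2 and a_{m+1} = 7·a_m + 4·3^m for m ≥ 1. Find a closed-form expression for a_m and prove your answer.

Computing the first terms: a_1 = -2, a_2 = -2, a_3 = 22. This suggests a_m = -3^m + 7^(m - 1).
Base case (m = 1): the formula gives -2 = -2 = a_1.
Inductive step: assume the claim holds for m = j, so a_j = -3^j + 7^(j - 1).
Then a_{j+1} = 7·a_j + 4·3^j = 7·(-3^j + 7^(j - 1)) + 4·3^j = -3^(j + 1) + 7^j = -3^(j+1) + 7^((j+1) - 1),
which is the claimed formula at m = j+1.
This completes the induction.

a_m = -3^m + 7^(m - 1)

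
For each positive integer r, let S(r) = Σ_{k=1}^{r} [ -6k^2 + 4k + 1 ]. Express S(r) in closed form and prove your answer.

S(r) = -r(2r^2 + r - 2)

We claim S(r) = -r(2r^2 + r - 2) for all r ≥ 1.
Base case (r = 1): S(1) = -1, and the closed form gives -1. They agree.
Inductive step: suppose the statement holds for some k ≥ 1, so S(k) = k(-2k^2 - k + 2).
Then S(k+1) = S(k) + (4k - 6(k + 1)^2 + 5) = (k(-2k^2 - k + 2)) + (4k - 6(k + 1)^2 + 5).
Simplifying, S(k+1) = -(k + 1)(2k^2 + 5k + 1) = -(k+1)(2(k+1)^2 + (k+1) - 2),
which is the closed form with r = k+1.
This completes the induction.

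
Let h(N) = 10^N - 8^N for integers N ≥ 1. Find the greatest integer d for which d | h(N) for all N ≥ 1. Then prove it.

Computing the first values: h(1) = 2 and h(2) = 36; gcd(2, 36) = 2, so d ≤ 2.
We prove 2 | 10^N - 8^N for all N ≥ 1 by induction on N.
Base step (N = 1): h(1) = 2 = 2·(1), so 2 | h(1).
Suppose the result is true for N = p, i.e. 2 | h(p). Then
10^{p+1} − 8^{p+1} = 10·10^p − 8·8^p = 10·(10^p − 8^p) + (2)·8^p. The first term is divisible by 2 by the inductive hypothesis, and the second term (2)·8^p is divisible by 2 since 2 | 2. Hence 2 | h(p+1).
Hence, by induction on N, the claim holds for every N ≥ 1.
Therefore the largest such d is 2.

d = 2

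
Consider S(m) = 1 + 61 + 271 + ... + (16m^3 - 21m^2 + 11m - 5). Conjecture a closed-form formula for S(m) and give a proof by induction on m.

S(m) = m(4m^3 + m^2 - m - 3)

We claim S(m) = m(4m^3 + m^2 - m - 3) for all m ≥ 1.
Base case (m = 1): S(1) = 1, and the closed form gives 1. They agree.
For the inductive step, assume it holds for an arbitrary r ≥ 1, so S(r) = r(4r^3 + r^2 - r - 3).
Then S(r+1) = S(r) + (16r^3 + 27r^2 + 17r + 1) = (r(4r^3 + r^2 - r - 3)) + (16r^3 + 27r^2 + 17r + 1).
Simplifying, S(r+1) = (r + 1)(4r^3 + 13r^2 + 13r + 1) = (r+1)(4(r+1)^3 + (r+1)^2 - (r+1) - 3),
which is the closed form with m = r+1.
By induction, the statement is established for all m ≥ 1.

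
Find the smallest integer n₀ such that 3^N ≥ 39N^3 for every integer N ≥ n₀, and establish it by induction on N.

n₀ = 10

At N = 9: 19683 < 28431, so the inequality fails and n₀ ≥ 10. We prove 3^N ≥ 39N^3 for all N ≥ 10.
Base step (N = 10): 3^N = 59049 and 39N^3 = 39000, so 59049 ≥ 39000.
Inductive step: suppose the statement holds for some p ≥ 10, so 3^p ≥ 39p^3.
Then 3^(p + 1) = 3·(3^p) ≥ 3·(39p^3).
Also, for p ≥ 10 we have 3·(39p^3) ≥ 39(p+1)^3, since 3 ≥ (1 + 1/p)^3 for all p ≥ 10.
Combining, 3^(p + 1) ≥ 39(p+1)^3.
This completes the induction.
Hence the smallest such n₀ is 10.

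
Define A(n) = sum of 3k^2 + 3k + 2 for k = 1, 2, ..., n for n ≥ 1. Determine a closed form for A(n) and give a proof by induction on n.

We claim A(n) = n(n^2 + 3n + 4) for all n ≥ 1.
Base step (n = 1): A(1) = 8, and the closed form gives 8. They agree.
Suppose the result is true for n = k, so A(k) = k(k^2 + 3k + 4).
Then A(k+1) = A(k) + (3k^2 + 9k + 8) = (k(k^2 + 3k + 4)) + (3k^2 + 9k + 8).
Simplifying, A(k+1) = (k + 1)(k^2 + 5k + 8) = (k+1)((k+1)^2 + 3(k+1) + 4),
which is the closed form with n = k+1.
This completes the induction.

A(n) = n(n^2 + 3n + 4)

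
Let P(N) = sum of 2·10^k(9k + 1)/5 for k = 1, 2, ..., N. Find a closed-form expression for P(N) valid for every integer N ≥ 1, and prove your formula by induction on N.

We claim P(N) = 4·10^N·N for all N ≥ 1.
Base step (N = 1): P(1) = 40, and the closed form gives 40. They agree.
For the inductive step, assume it holds for an arbitrary k ≥ 1, so P(k) = 4·10^k·k.
Then P(k+1) = P(k) + (10^k(36k + 40)) = (4·10^k·k) + (10^k(36k + 40)).
Simplifying, P(k+1) = 40·10^k(k + 1) = 4·10^(k+1)·(k+1),
which is the closed form with N = k+1.
Hence, by induction on N, the claim holds for every N ≥ 1.

P(N) = 4·10^N·N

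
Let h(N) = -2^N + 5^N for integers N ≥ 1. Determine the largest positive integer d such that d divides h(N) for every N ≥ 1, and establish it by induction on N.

d = 3

Computing the first values: h(1) = 3 and h(2) = 21; gcd(3, 21) = 3, so d ≤ 3.
We prove 3 | -2^N + 5^N for all N ≥ 1 by induction on N.
When N = 1: h(1) = 3 = 3·(1), so 3 | h(1).
For the inductive step, assume it holds for an arbitrary m ≥ 1, i.e. 3 | h(m). Then
5^{m+1} − 2^{m+1} = 5·5^m − 2·2^m = 5·(5^m − 2^m) + (3)·2^m. The first term is divisible by 3 by the inductive hypothesis, and the second term (3)·2^m is divisible by 3 since 3 | 3. Hence 3 | h(m+1).
Hence, by induction on N, the claim holds for every N ≥ 1.
Therefore the largest such d is 3.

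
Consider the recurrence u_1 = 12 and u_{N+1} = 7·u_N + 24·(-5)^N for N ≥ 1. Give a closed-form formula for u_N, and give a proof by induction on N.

Computing the first terms: u_1 = 12, u_2 = -36, u_3 = 348. This suggests u_N = -2(-5)^N + 2·7^(N - 1).
For the base case N = 1: the formula gives 12 = 12 = u_1.
Inductive step: assume the claim holds for N = r, so u_r = -2(-5)^r + 2·7^(r - 1).
Then u_{r+1} = 7·u_r + 24·(-5)^r = 7·(-2(-5)^r + 2·7^(r - 1)) + 24·(-5)^r = -2(-5)^(r + 1) + 2·7^r = -2(-5)^(r+1) + 2·7^((r+1) - 1),
which is the claimed formula at N = r+1.
By the principle of mathematical induction, the result holds for all N ≥ 1.

u_N = -2(-5)^N + 2·7^(N - 1)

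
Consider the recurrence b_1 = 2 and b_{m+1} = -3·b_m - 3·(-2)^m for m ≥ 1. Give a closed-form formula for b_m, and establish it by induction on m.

Computing the first terms: b_1 = 2, b_2 = 0, b_3 = -12. This suggests b_m = -3(-2)^m - 4(-3)^(m - 1).
For the base case m = 1: the formula gives 2 = 2 = b_1.
For the inductive step, assume it holds for an arbitrary k ≥ 1, so b_k = -3(-2)^k - 4(-3)^(k - 1).
Then b_{k+1} = -3·b_k - 3·(-2)^k = -3·(-3(-2)^k - 4(-3)^(k - 1)) - 3·(-2)^k = -3(-2)^(k + 1) - 4(-3)^k = -3(-2)^(k+1) - 4(-3)^((k+1) - 1),
which is the claimed formula at m = k+1.
By the principle of mathematical induction, the result holds for all m ≥ 1.

b_m = -3(-2)^m - 4(-3)^(m - 1)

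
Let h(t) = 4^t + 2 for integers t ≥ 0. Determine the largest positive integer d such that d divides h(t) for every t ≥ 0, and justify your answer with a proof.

d = 3

Computing the first values: h(0) = 3 and h(1) = 6; gcd(3, 6) = 3, so d ≤ 3.
We prove 3 | 4^t + 2 for all t ≥ 0 by induction on t.
For the base case t = 0: h(0) = 3 = 3·(1), so 3 | h(0).
Inductive step: assume the claim holds for t = r, i.e. 3 | h(r). Then
h(r+1) = 4^(r+1) + 2 = 4·(4^r + 2) - 6 = 4·h(r) - 6. The first term is divisible by 3 by the inductive hypothesis, and -6 is divisible by 3. Hence 3 | h(r+1).
This completes the induction.
Therefore the largest such d is 3.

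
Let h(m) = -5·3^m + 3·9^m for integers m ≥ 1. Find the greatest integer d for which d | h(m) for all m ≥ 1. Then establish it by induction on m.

d = 6

Computing the first values: h(1) = 12 and h(2) = 198; gcd(12, 198) = 6, so d ≤ 6.
We prove 6 | -5·3^m + 3·9^m for all m ≥ 1 by induction on m.
Base case (m = 1): h(1) = 12 = 6·(2), so 6 | h(1).
Inductive step: assume the claim holds for m = i, i.e. 6 | h(i). Then
h(i+1) − 9·h(i) = (-5·3^(i+1) + 3·9^(i+1)) − 9·(-5·3^i + 3·9^i) = (-5)·3^i·(3 − 9) = (30)·3^i. Since 6 | h(i) by the inductive hypothesis, 6 | 9·h(i); and 6 | 30 since 30 = 6·5. Therefore 6 | h(i+1).
By the principle of mathematical induction, the result holds for all m ≥ 1.
Therefore the largest such d is 6.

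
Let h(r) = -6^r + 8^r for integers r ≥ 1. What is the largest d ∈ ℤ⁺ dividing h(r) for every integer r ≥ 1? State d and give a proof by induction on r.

d = 2

Computing the first values: h(1) = 2 and h(2) = 28; gcd(2, 28) = 2, so d ≤ 2.
We prove 2 | -6^r + 8^r for all r ≥ 1 by induction on r.
Base case (r = 1): h(1) = 2 = 2·(1), so 2 | h(1).
Inductive step: suppose the statement holds for some i ≥ 1, i.e. 2 | h(i). Then
8^{i+1} − 6^{i+1} = 8·8^i − 6·6^i = 8·(8^i − 6^i) + (2)·6^i. The first term is divisible by 2 by the inductive hypothesis, and the second term (2)·6^i is divisible by 2 since 2 | 2. Hence 2 | h(i+1).
By induction, the statement is established for all r ≥ 1.
Therefore the largest such d is 2.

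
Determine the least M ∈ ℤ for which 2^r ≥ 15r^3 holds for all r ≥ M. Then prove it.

M = 16

At r = 15: 32768 < 50625, so the inequality fails and M ≥ 16. We prove 2^r ≥ 15r^3 for all r ≥ 16.
For the base case r = 16: 2^r = 65536 and 15r^3 = 61440, so 65536 ≥ 61440.
For the inductive step, assume it holds for an arbitrary k ≥ 16, so 2^k ≥ 15k^3.
Then 2^(k + 1) = 2·(2^k) ≥ 2·(15k^3).
Also, for k ≥ 16 we have 2·(15k^3) ≥ 15(k+1)^3, since 2 ≥ (1 + 1/k)^3 for all k ≥ 16.
Combining, 2^(k + 1) ≥ 15(k+1)^3.
By induction, the statement is established for all r ≥ 16.
Hence the smallest such M is 16.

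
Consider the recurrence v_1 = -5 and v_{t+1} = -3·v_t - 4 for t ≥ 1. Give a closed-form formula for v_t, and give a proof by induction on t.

Computing the first terms: v_1 = -5, v_2 = 11, v_3 = -37. This suggests v_t = -4(-3)^(t - 1) - 1.
For the base case t = 1: the formula gives -5 = -5 = v_1.
Suppose the result is true for t = m, so v_m = -4(-3)^(m - 1) - 1.
Then v_{m+1} = -3·v_m - 4 = -3·(-4(-3)^(m - 1) - 1) - 4 = -4(-3)^m - 1 = -4(-3)^((m+1) - 1) - 1,
which is the claimed formula at t = m+1.
By the principle of mathematical induction, the result holds for all t ≥ 1.

v_t = -4(-3)^(t - 1) - 1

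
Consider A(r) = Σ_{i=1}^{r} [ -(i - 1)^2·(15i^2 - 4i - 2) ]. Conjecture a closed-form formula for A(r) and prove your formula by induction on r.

We claim A(r) = -r(r - 1)(3r^3 + 2r^2 - 3r - 1) for all r ≥ 1.
Base case (r = 1): A(1) = 0, and the closed form gives 0. They agree.
Suppose the result is true for r = i, so A(i) = i(-3i^4 + i^3 + 5i^2 - 2i - 1).
Then A(i+1) = A(i) + (i^2·(4i - 15(i + 1)^2 + 6)) = (i(-3i^4 + i^3 + 5i^2 - 2i - 1)) + (i^2·(4i - 15(i + 1)^2 + 6)).
Simplifying, A(i+1) = -i(i + 1)(3i^3 + 11i^2 + 10i + 1) = -(i+1)((i+1) - 1)(3(i+1)^3 + 2(i+1)^2 - 3(i+1) - 1),
which is the closed form with r = i+1.
This completes the induction.

A(r) = -r(r - 1)(3r^3 + 2r^2 - 3r - 1)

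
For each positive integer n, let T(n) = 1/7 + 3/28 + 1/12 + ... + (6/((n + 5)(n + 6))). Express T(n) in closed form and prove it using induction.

T(n) = n/(n + 6)

We claim T(n) = n/(n + 6) for all n ≥ 1.
For the base case n = 1: T(1) = 1/7, and the closed form gives 1/7. They agree.
Suppose the result is true for n = k, so T(k) = k/(k + 6).
Then T(k+1) = T(k) + (6/((k + 6)(k + 7))) = (k/(k + 6)) + (6/((k + 6)(k + 7))).
Simplifying, T(k+1) = (k + 1)/(k + 7) = (k+1)/((k+1) + 6),
which is the closed form with n = k+1.
By the principle of mathematical induction, the result holds for all n ≥ 1.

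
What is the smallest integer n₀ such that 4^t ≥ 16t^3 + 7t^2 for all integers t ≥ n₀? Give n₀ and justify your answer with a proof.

At t = 5: 1024 < 2175, so the inequality fails and n₀ ≥ 6. We prove 4^t ≥ 16t^3 + 7t^2 for all t ≥ 6.
Base step (t = 6): 4^t = 4096 and 16t^3 + 7t^2 = 3708, so 4096 ≥ 3708.
Inductive step: assume the claim holds for t = m, so 4^m ≥ 16m^3 + 7m^2.
Then 4^(m + 1) = 4·(4^m) ≥ 4·(16m^3 + 7m^2).
Also, for m ≥ 6 we have 4·(16m^3 + 7m^2) ≥ 16(m+1)^3 + 7(m+1)^2, since 4·(16m^3 + 7m^2) − (16(m+1)^3 + 7(m+1)^2) = 48m^3 - 27m^2 - 62m - 23, which is nonnegative for all m ≥ 6.
Combining, 4^(m + 1) ≥ 16(m+1)^3 + 7(m+1)^2.
By induction, the statement is established for all t ≥ 6.
Hence the smallest such n₀ is 6.

n₀ = 6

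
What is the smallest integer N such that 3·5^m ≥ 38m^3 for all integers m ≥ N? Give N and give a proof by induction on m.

At m = 4: 1875 < 2432, so the inequality fails and N ≥ 5. We prove 3·5^m ≥ 38m^3 for all m ≥ 5.
Base case (m = 5): 3·5^m = 9375 and 38m^3 = 4750, so 9375 ≥ 4750.
For the inductive step, assume it holds for an arbitrary i ≥ 5, so 3·5^i ≥ 38i^3.
Then 3·5^(i + 1) = 5·(3·5^i) ≥ 5·(38i^3).
Also, for i ≥ 5 we have 5·(38i^3) ≥ 38(i+1)^3, since 5 ≥ (1 + 1/i)^3 for all i ≥ 5.
Combining, 3·5^(i + 1) ≥ 38(i+1)^3.
This completes the induction.
Hence the smallest such N is 5.

N = 5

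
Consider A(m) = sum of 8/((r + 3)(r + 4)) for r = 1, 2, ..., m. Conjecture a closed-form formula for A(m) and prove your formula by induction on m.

We claim A(m) = 2m/(m + 4) for all m ≥ 1.
Base case (m = 1): A(1) = 2/5, and the closed form gives 2/5. They agree.
Inductive step: suppose the statement holds for some r ≥ 1, so A(r) = 2r/(r + 4).
Then A(r+1) = A(r) + (8/((r + 4)(r + 5))) = (2r/(r + 4)) + (8/((r + 4)(r + 5))).
Simplifying, A(r+1) = 2(r + 1)/(r + 5) = 2(r+1)/((r+1) + 4),
which is the closed form with m = r+1.
This completes the induction.

A(m) = 2m/(m + 4)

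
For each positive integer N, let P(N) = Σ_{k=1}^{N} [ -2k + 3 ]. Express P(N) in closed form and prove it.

We claim P(N) = -N(N - 2) for all N ≥ 1.
Base case (N = 1): P(1) = 1, and the closed form gives 1. They agree.
For the inductive step, assume it holds for an arbitrary k ≥ 1, so P(k) = k(-k + 2).
Then P(k+1) = P(k) + (-2k + 1) = (k(-k + 2)) + (-2k + 1).
Simplifying, P(k+1) = -(k - 1)(k + 1) = -(k+1)((k+1) - 2),
which is the closed form with N = k+1.
This completes the induction.

P(N) = -N(N - 2)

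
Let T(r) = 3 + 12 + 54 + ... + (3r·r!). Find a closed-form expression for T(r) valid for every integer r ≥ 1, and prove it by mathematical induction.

We claim T(r) = 3(r + 1)! - 3 for all r ≥ 1.
When r = 1: T(1) = 3, and the closed form gives 3. They agree.
For the inductive step, assume it holds for an arbitrary p ≥ 1, so T(p) = 3(p + 1)! - 3.
Then T(p+1) = T(p) + (3(p + 1)(p + 1)!) = (3(p + 1)! - 3) + (3(p + 1)(p + 1)!).
Simplifying, T(p+1) = 3((p+1) + 1)! - 3,
which is the closed form with r = p+1.
Hence, by induction on r, the claim holds for every r ≥ 1.

T(r) = 3(r + 1)! - 3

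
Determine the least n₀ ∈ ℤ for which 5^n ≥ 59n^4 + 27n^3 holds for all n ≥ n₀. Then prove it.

At n = 7: 78125 < 150920, so the inequality fails and n₀ ≥ 8. We prove 5^n ≥ 59n^4 + 27n^3 for all n ≥ 8.
For the base case n = 8: 5^n = 390625 and 59n^4 + 27n^3 = 255488, so 390625 ≥ 255488.
Inductive step: assume the claim holds for n = k, so 5^k ≥ 59k^4 + 27k^3.
Then 5^(k + 1) = 5·(5^k) ≥ 5·(59k^4 + 27k^3).
Also, for k ≥ 8 we have 5·(59k^4 + 27k^3) ≥ 59(k+1)^4 + 27(k+1)^3, since 5·(59k^4 + 27k^3) − (59(k+1)^4 + 27(k+1)^3) = 236k^4 - 128k^3 - 435k^2 - 317k - 86, which is nonnegative for all k ≥ 8.
Combining, 5^(k + 1) ≥ 59(k+1)^4 + 27(k+1)^3.
Hence, by induction on n, the claim holds for every n ≥ 8.
Hence the smallest such n₀ is 8.

n₀ = 8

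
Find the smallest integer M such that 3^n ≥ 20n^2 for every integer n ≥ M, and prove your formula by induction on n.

M = 6

At n = 5: 243 < 500, so the inequality fails and M ≥ 6. We prove 3^n ≥ 20n^2 for all n ≥ 6.
Base step (n = 6): 3^n = 729 and 20n^2 = 720, so 729 ≥ 720.
Inductive step: suppose the statement holds for some i ≥ 6, so 3^i ≥ 20i^2.
Then 3^(i + 1) = 3·(3^i) ≥ 3·(20i^2).
Also, for i ≥ 6 we have 3·(20i^2) ≥ 20(i+1)^2, since 3 ≥ (1 + 1/i)^2 for all i ≥ 6.
Combining, 3^(i + 1) ≥ 20(i+1)^2.
By the principle of mathematical induction, the result holds for all n ≥ 6.
Hence the smallest such M is 6.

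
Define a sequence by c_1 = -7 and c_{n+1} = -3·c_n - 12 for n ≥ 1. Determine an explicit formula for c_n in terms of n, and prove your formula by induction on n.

c_n = -4(-3)^(n - 1) - 3

Computing the first terms: c_1 = -7, c_2 = 9, c_3 = -39. This suggests c_n = -4(-3)^(n - 1) - 3.
Base case (n = 1): the formula gives -7 = -7 = c_1.
Inductive step: suppose the statement holds for some m ≥ 1, so c_m = -4(-3)^(m - 1) - 3.
Then c_{m+1} = -3·c_m - 12 = -3·(-4(-3)^(m - 1) - 3) - 12 = -4(-3)^m - 3 = -4(-3)^((m+1) - 1) - 3,
which is the claimed formula at n = m+1.
Hence, by induction on n, the claim holds for every n ≥ 1.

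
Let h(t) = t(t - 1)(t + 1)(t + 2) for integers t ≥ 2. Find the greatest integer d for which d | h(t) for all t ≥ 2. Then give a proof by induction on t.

Computing the first values: h(2) = 24 and h(3) = 120; gcd(24, 120) = 24, so d ≤ 24.
We prove 24 | t(t - 1)(t + 1)(t + 2) for all t ≥ 2 by induction on t.
When t = 2: h(2) = 24 = 24·(1), so 24 | h(2).
For the inductive step, assume it holds for an arbitrary r ≥ 2, i.e. 24 | h(r). Then
h(r+1) − h(r) = r·(r+1)·(r+2)·(r+3) − (r-1)·r·(r+1)·(r+2) = r·(r+1)·(r+2)·[(r+3) − (r-1)] = 4·r·(r+1)·(r+2). The product of 3 consecutive integers is divisible by (3)! = 6, so h(r+1) − h(r) is divisible by 4·6 = 24. By the inductive hypothesis 24 | h(r), hence 24 | h(r+1).
Hence, by induction on t, the claim holds for every t ≥ 2.
Therefore the largest such d is 24.

d = 24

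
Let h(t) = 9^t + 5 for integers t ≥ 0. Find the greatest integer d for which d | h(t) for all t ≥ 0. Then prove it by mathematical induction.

Computing the first values: h(0) = 6 and h(1) = 14; gcd(6, 14) = 2, so d ≤ 2.
We prove 2 | 9^t + 5 for all t ≥ 0 by induction on t.
For the base case t = 0: h(0) = 6 = 2·(3), so 2 | h(0).
Suppose the result is true for t = p, i.e. 2 | h(p). Then
h(p+1) = 9^(p+1) + 5 = 9·(9^p + 5) - 40 = 9·h(p) - 40. The first term is divisible by 2 by the inductive hypothesis, and -40 is divisible by 2. Hence 2 | h(p+1).
Hence, by induction on t, the claim holds for every t ≥ 0.
Therefore the largest such d is 2.

d = 2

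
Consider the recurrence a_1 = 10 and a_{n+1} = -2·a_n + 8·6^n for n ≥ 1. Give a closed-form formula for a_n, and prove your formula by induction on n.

a_n = (-2)^(n + 1) + 6^n

Computing the first terms: a_1 = 10, a_2 = 28, a_3 = 232. This suggests a_n = (-2)^(n + 1) + 6^n.
For the base case n = 1: the formula gives 10 = 10 = a_1.
Suppose the result is true for n = j, so a_j = (-2)^(j + 1) + 6^j.
Then a_{j+1} = -2·a_j + 8·6^j = -2·((-2)^(j + 1) + 6^j) + 8·6^j = (-2)^(j + 2) + 6^(j + 1) = (-2)^((j+1) + 1) + 6^(j+1),
which is the claimed formula at n = j+1.
This completes the induction.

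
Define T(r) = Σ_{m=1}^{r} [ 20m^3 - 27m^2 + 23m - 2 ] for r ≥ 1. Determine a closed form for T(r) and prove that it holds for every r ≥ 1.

We claim T(r) = r(5r^3 + r^2 + 3r + 5) for all r ≥ 1.
Base case (r = 1): T(1) = 14, and the closed form gives 14. They agree.
Inductive step: assume the claim holds for r = m, so T(m) = m(5m^3 + m^2 + 3m + 5).
Then T(m+1) = T(m) + (20m^3 + 33m^2 + 29m + 14) = (m(5m^3 + m^2 + 3m + 5)) + (20m^3 + 33m^2 + 29m + 14).
Simplifying, T(m+1) = (m + 1)(5m^3 + 16m^2 + 20m + 14) = (m+1)(5(m+1)^3 + (m+1)^2 + 3(m+1) + 5),
which is the closed form with r = m+1.
By induction, the statement is established for all r ≥ 1.

T(r) = r(5r^3 + r^2 + 3r + 5)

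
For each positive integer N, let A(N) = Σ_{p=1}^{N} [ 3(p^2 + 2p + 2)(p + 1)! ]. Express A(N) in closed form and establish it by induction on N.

We claim A(N) = (3N + 3)(N + 2)! - 6 for all N ≥ 1.
For the base case N = 1: A(1) = 30, and the closed form gives 30. They agree.
Inductive step: assume the claim holds for N = p, so A(p) = (3p + 3)(p + 2)! - 6.
Then A(p+1) = A(p) + (3(p^2 + 4p + 5)(p + 2)!) = ((3p + 3)(p + 2)! - 6) + (3(p^2 + 4p + 5)(p + 2)!).
Simplifying, A(p+1) = (3(p+1) + 3)((p+1) + 2)! - 6,
which is the closed form with N = p+1.
By induction, the statement is established for all N ≥ 1.

A(N) = (3N + 3)(N + 2)! - 6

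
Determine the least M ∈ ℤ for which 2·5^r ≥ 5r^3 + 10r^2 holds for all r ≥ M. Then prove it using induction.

At r = 2: 50 < 80, so the inequality fails and M ≥ 3. We prove 2·5^r ≥ 5r^3 + 10r^2 for all r ≥ 3.
Base case (r = 3): 2·5^r = 250 and 5r^3 + 10r^2 = 225, so 250 ≥ 225.
Suppose the result is true for r = j, so 2·5^j ≥ 5j^3 + 10j^2.
Then 2·5^(j + 1) = 5·(2·5^j) ≥ 5·(5j^3 + 10j^2).
Also, for j ≥ 3 we have 5·(5j^3 + 10j^2) ≥ 5(j+1)^3 + 10(j+1)^2, since 5·(5j^3 + 10j^2) − (5(j+1)^3 + 10(j+1)^2) = 20j^3 + 25j^2 - 35j - 15, which is nonnegative for all j ≥ 3.
Combining, 2·5^(j + 1) ≥ 5(j+1)^3 + 10(j+1)^2.
This completes the induction.
Hence the smallest such M is 3.

M = 3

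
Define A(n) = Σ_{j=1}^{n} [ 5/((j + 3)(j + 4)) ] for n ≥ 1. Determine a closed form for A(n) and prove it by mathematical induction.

We claim A(n) = 5n/(4(n + 4)) for all n ≥ 1.
Base case (n = 1): A(1) = 1/4, and the closed form gives 1/4. They agree.
Suppose the result is true for n = j, so A(j) = 5j/(4(j + 4)).
Then A(j+1) = A(j) + (5/((j + 4)(j + 5))) = (5j/(4(j + 4))) + (5/((j + 4)(j + 5))).
Simplifying, A(j+1) = 5(j + 1)/(4(j + 5)) = 5(j+1)/(4((j+1) + 4)),
which is the closed form with n = j+1.
This completes the induction.

A(n) = 5n/(4(n + 4))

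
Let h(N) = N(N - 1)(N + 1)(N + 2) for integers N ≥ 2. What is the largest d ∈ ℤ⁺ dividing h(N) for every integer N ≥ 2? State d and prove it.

Computing the first values: h(2) = 24 and h(3) = 120; gcd(24, 120) = 24, so d ≤ 24.
We prove 24 | N(N - 1)(N + 1)(N + 2) for all N ≥ 2 by induction on N.
When N = 2: h(2) = 24 = 24·(1), so 24 | h(2).
Inductive step: assume the claim holds for N = i, i.e. 24 | h(i). Then
h(i+1) − h(i) = i·(i+1)·(i+2)·(i+3) − (i-1)·i·(i+1)·(i+2) = i·(i+1)·(i+2)·[(i+3) − (i-1)] = 4·i·(i+1)·(i+2). The product of 3 consecutive integers is divisible by (3)! = 6, so h(i+1) − h(i) is divisible by 4·6 = 24. By the inductive hypothesis 24 | h(i), hence 24 | h(i+1).
Hence, by induction on N, the claim holds for every N ≥ 2.
Therefore the largest such d is 24.

d = 24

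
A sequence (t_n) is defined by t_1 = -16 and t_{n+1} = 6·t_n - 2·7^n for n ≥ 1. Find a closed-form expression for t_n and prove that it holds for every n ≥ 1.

Computing the first terms: t_1 = -16, t_2 = -110, t_3 = -758. This suggests t_n = -2·6^(n - 1) - 2·7^n.
For the base case n = 1: the formula gives -16 = -16 = t_1.
For the inductive step, assume it holds for an arbitrary j ≥ 1, so t_j = -2·6^(j - 1) - 2·7^j.
Then t_{j+1} = 6·t_j - 2·7^j = 6·(-2·6^(j - 1) - 2·7^j) - 2·7^j = -2·6^j - 2·7^(j + 1) = -2·6^((j+1) - 1) - 2·7^(j+1),
which is the claimed formula at n = j+1.
This completes the induction.

t_n = -2·6^(n - 1) - 2·7^n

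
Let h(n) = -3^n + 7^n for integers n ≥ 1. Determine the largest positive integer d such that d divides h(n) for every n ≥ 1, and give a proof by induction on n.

d = 4

Computing the first values: h(1) = 4 and h(2) = 40; gcd(4, 40) = 4, so d ≤ 4.
We prove 4 | -3^n + 7^n for all n ≥ 1 by induction on n.
When n = 1: h(1) = 4 = 4·(1), so 4 | h(1).
Inductive step: suppose the statement holds for some i ≥ 1, i.e. 4 | h(i). Then
7^{i+1} − 3^{i+1} = 7·7^i − 3·3^i = 7·(7^i − 3^i) + (4)·3^i. The first term is divisible by 4 by the inductive hypothesis, and the second term (4)·3^i is divisible by 4 since 4 | 4. Hence 4 | h(i+1).
Hence, by induction on n, the claim holds for every n ≥ 1.
Therefore the largest such d is 4.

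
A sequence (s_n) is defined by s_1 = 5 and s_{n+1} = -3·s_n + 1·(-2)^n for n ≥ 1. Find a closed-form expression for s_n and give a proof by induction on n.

Computing the first terms: s_1 = 5, s_2 = -17, s_3 = 55. This suggests s_n = (-2)^n + 7(-3)^(n - 1).
Base case (n = 1): the formula gives 5 = 5 = s_1.
Inductive step: suppose the statement holds for some i ≥ 1, so s_i = (-2)^i + 7(-3)^(i - 1).
Then s_{i+1} = -3·s_i + 1·(-2)^i = -3·((-2)^i + 7(-3)^(i - 1)) + 1·(-2)^i = (-2)^(i + 1) + 7(-3)^i = (-2)^(i+1) + 7(-3)^((i+1) - 1),
which is the claimed formula at n = i+1.
By the principle of mathematical induction, the result holds for all n ≥ 1.

s_n = (-2)^n + 7(-3)^(n - 1)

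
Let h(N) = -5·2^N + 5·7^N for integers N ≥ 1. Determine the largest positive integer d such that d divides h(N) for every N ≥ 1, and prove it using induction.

Computing the first values: h(1) = 25 and h(2) = 225; gcd(25, 225) = 25, so d ≤ 25.
We prove 25 | -5·2^N + 5·7^N for all N ≥ 1 by induction on N.
Base step (N = 1): h(1) = 25 = 25·(1), so 25 | h(1).
For the inductive step, assume it holds for an arbitrary r ≥ 1, i.e. 25 | h(r). Then
h(r+1) − 7·h(r) = (-5·2^(r+1) + 5·7^(r+1)) − 7·(-5·2^r + 5·7^r) = (-5)·2^r·(2 − 7) = (25)·2^r. Since 25 | h(r) by the inductive hypothesis, 25 | 7·h(r); and 25 | 25 since 25 = 25·1. Therefore 25 | h(r+1).
By induction, the statement is established for all N ≥ 1.
Therefore the largest such d is 25.

d = 25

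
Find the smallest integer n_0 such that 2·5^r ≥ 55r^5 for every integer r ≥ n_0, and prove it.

At r = 8: 781250 < 1802240, so the inequality fails and n_0 ≥ 9. We prove 2·5^r ≥ 55r^5 for all r ≥ 9.
Base case (r = 9): 2·5^r = 3906250 and 55r^5 = 3247695, so 3906250 ≥ 3247695.
Inductive step: assume the claim holds for r = p, so 2·5^p ≥ 55p^5.
Then 2·5^(p + 1) = 5·(2·5^p) ≥ 5·(55p^5).
Also, for p ≥ 9 we have 5·(55p^5) ≥ 55(p+1)^5, since 5 ≥ (1 + 1/p)^5 for all p ≥ 9.
Combining, 2·5^(p + 1) ≥ 55(p+1)^5.
Hence, by induction on r, the claim holds for every r ≥ 9.
Hence the smallest such n_0 is 9.

n_0 = 9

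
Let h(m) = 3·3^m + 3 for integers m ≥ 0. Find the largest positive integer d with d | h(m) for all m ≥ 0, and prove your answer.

d = 6

Computing the first values: h(0) = 6 and h(1) = 12; gcd(6, 12) = 6, so d ≤ 6.
We prove 6 | 3·3^m + 3 for all m ≥ 0 by induction on m.
Base case (m = 0): h(0) = 6 = 6·(1), so 6 | h(0).
For the inductive step, assume it holds for an arbitrary j ≥ 0, i.e. 6 | h(j). Then
h(j+1) = 3·3^(j+1) + 3 = 3·(3·3^j + 3) - 6 = 3·h(j) - 6. The first term is divisible by 6 by the inductive hypothesis, and -6 is divisible by 6. Hence 6 | h(j+1).
By the principle of mathematical induction, the result holds for all m ≥ 0.
Therefore the largest such d is 6.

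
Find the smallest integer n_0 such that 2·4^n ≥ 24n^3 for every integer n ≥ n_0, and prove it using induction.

At n = 5: 2048 < 3000, so the inequality fails and n_0 ≥ 6. We prove 2·4^n ≥ 24n^3 for all n ≥ 6.
Base step (n = 6): 2·4^n = 8192 and 24n^3 = 5184, so 8192 ≥ 5184.
Suppose the result is true for n = p, so 2·4^p ≥ 24p^3.
Then 2·4^(p + 1) = 4·(2·4^p) ≥ 4·(24p^3).
Also, for p ≥ 6 we have 4·(24p^3) ≥ 24(p+1)^3, since 4 ≥ (1 + 1/p)^3 for all p ≥ 6.
Combining, 2·4^(p + 1) ≥ 24(p+1)^3.
By the principle of mathematical induction, the result holds for all n ≥ 6.
Hence the smallest such n_0 is 6.

n_0 = 6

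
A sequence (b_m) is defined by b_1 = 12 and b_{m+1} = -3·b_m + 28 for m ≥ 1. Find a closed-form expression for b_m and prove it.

Computing the first terms: b_1 = 12, b_2 = -8, b_3 = 52. This suggests b_m = 5(-3)^(m - 1) + 7.
Base step (m = 1): the formula gives 12 = 12 = b_1.
For the inductive step, assume it holds for an arbitrary i ≥ 1, so b_i = 5(-3)^(i - 1) + 7.
Then b_{i+1} = -3·b_i + 28 = -3·(5(-3)^(i - 1) + 7) + 28 = 5(-3)^i + 7 = 5(-3)^((i+1) - 1) + 7,
which is the claimed formula at m = i+1.
By induction, the statement is established for all m ≥ 1.

b_m = 5(-3)^(m - 1) + 7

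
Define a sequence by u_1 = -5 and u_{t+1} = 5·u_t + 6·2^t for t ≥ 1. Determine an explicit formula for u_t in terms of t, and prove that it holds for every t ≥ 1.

Computing the first terms: u_1 = -5, u_2 = -13, u_3 = -41. This suggests u_t = -2^(t + 1) - 5^(t - 1).
Base case (t = 1): the formula gives -5 = -5 = u_1.
Suppose the result is true for t = k, so u_k = -2^(k + 1) - 5^(k - 1).
Then u_{k+1} = 5·u_k + 6·2^k = 5·(-2^(k + 1) - 5^(k - 1)) + 6·2^k = -2^(k + 2) - 5^k = -2^((k+1) + 1) - 5^((k+1) - 1),
which is the claimed formula at t = k+1.
This completes the induction.

u_t = -2^(t + 1) - 5^(t - 1)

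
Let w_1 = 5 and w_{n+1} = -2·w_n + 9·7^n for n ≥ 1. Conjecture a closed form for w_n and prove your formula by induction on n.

Computing the first terms: w_1 = 5, w_2 = 53, w_3 = 335. This suggests w_n = (-2)^n + 7^n.
When n = 1: the formula gives 5 = 5 = w_1.
Inductive step: assume the claim holds for n = m, so w_m = (-2)^m + 7^m.
Then w_{m+1} = -2·w_m + 9·7^m = -2·((-2)^m + 7^m) + 9·7^m = (-2)^(m + 1) + 7^(m + 1),
which is the claimed formula at n = m+1.
Hence, by induction on n, the claim holds for every n ≥ 1.

w_n = (-2)^n + 7^n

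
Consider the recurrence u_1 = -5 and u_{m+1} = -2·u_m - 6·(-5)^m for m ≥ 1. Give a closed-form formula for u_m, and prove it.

Computing the first terms: u_1 = -5, u_2 = 40, u_3 = -230. This suggests u_m = 5(-2)^(m - 1) + 2(-5)^m.
When m = 1: the formula gives -5 = -5 = u_1.
Inductive step: suppose the statement holds for some k ≥ 1, so u_k = 5(-2)^(k - 1) + 2(-5)^k.
Then u_{k+1} = -2·u_k - 6·(-5)^k = -2·(5(-2)^(k - 1) + 2(-5)^k) - 6·(-5)^k = 5(-2)^k + 2(-5)^(k + 1) = 5(-2)^((k+1) - 1) + 2(-5)^(k+1),
which is the claimed formula at m = k+1.
This completes the induction.

u_m = 5(-2)^(m - 1) + 2(-5)^m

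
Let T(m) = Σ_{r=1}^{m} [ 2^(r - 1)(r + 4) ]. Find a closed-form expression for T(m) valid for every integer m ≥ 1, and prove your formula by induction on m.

T(m) = 2^m(m + 3) - 3

We claim T(m) = 2^m(m + 3) - 3 for all m ≥ 1.
Base case (m = 1): T(1) = 5, and the closed form gives 5. They agree.
For the inductive step, assume it holds for an arbitrary r ≥ 1, so T(r) = 2^r(r + 3) - 3.
Then T(r+1) = T(r) + (2^r(r + 5)) = (2^r(r + 3) - 3) + (2^r(r + 5)).
Simplifying, T(r+1) = 2^(r + 1)r + 2^(r + 3) - 3 = 2^(r+1)((r+1) + 3) - 3,
which is the closed form with m = r+1.
This completes the induction.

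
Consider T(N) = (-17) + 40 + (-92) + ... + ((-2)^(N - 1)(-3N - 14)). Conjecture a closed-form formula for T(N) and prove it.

T(N) = (-2)^N(N + 5) - 5

We claim T(N) = (-2)^N(N + 5) - 5 for all N ≥ 1.
When N = 1: T(1) = -17, and the closed form gives -17. They agree.
Inductive step: assume the claim holds for N = i, so T(i) = (-2)^i(i + 5) - 5.
Then T(i+1) = T(i) + ((-2)^i(-3i - 17)) = ((-2)^i(i + 5) - 5) + ((-2)^i(-3i - 17)).
Simplifying, T(i+1) = -2(-2)^i·i - 12(-2)^i - 5 = (-2)^(i+1)((i+1) + 5) - 5,
which is the closed form with N = i+1.
By induction, the statement is established for all N ≥ 1.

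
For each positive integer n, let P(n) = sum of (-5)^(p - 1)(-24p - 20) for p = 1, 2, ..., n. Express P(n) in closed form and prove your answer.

P(n) = 4(-5)^n(n + 1) - 4

We claim P(n) = 4(-5)^n(n + 1) - 4 for all n ≥ 1.
When n = 1: P(1) = -44, and the closed form gives -44. They agree.
For the inductive step, assume it holds for an arbitrary p ≥ 1, so P(p) = 4(-5)^p(p + 1) - 4.
Then P(p+1) = P(p) + ((-5)^p(-24p - 44)) = (4(-5)^p(p + 1) - 4) + ((-5)^p(-24p - 44)).
Simplifying, P(p+1) = -20(-5)^p·p - 40(-5)^p - 4 = 4(-5)^(p+1)((p+1) + 1) - 4,
which is the closed form with n = p+1.
Hence, by induction on n, the claim holds for every n ≥ 1.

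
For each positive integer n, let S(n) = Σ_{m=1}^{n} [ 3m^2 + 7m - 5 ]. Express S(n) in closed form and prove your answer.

We claim S(n) = n(n^2 + 5n - 1) for all n ≥ 1.
For the base case n = 1: S(1) = 5, and the closed form gives 5. They agree.
Inductive step: suppose the statement holds for some m ≥ 1, so S(m) = m(m^2 + 5m - 1).
Then S(m+1) = S(m) + (3m^2 + 13m + 5) = (m(m^2 + 5m - 1)) + (3m^2 + 13m + 5).
Simplifying, S(m+1) = (m + 1)(m^2 + 7m + 5) = (m+1)((m+1)^2 + 5(m+1) - 1),
which is the closed form with n = m+1.
This completes the induction.

S(n) = n(n^2 + 5n - 1)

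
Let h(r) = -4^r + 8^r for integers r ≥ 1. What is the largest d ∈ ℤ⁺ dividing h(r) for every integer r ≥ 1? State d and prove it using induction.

d = 4

Computing the first values: h(1) = 4 and h(2) = 48; gcd(4, 48) = 4, so d ≤ 4.
We prove 4 | -4^r + 8^r for all r ≥ 1 by induction on r.
For the base case r = 1: h(1) = 4 = 4·(1), so 4 | h(1).
For the inductive step, assume it holds for an arbitrary i ≥ 1, i.e. 4 | h(i). Then
8^{i+1} − 4^{i+1} = 8·8^i − 4·4^i = 8·(8^i − 4^i) + (4)·4^i. The first term is divisible by 4 by the inductive hypothesis, and the second term (4)·4^i is divisible by 4 since 4 | 4. Hence 4 | h(i+1).
By induction, the statement is established for all r ≥ 1.
Therefore the largest such d is 4.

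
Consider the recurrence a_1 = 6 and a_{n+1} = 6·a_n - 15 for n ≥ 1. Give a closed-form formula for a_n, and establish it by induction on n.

a_n = 3·6^(n - 1) + 3

Computing the first terms: a_1 = 6, a_2 = 21, a_3 = 111. This suggests a_n = 3·6^(n - 1) + 3.
Base step (n = 1): the formula gives 6 = 6 = a_1.
Inductive step: assume the claim holds for n = j, so a_j = 3·6^(j - 1) + 3.
Then a_{j+1} = 6·a_j - 15 = 6·(3·6^(j - 1) + 3) - 15 = 3·6^j + 3 = 3·6^((j+1) - 1) + 3,
which is the claimed formula at n = j+1.
By induction, the statement is established for all n ≥ 1.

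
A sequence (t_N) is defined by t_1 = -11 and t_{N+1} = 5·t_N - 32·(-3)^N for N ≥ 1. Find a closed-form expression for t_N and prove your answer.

t_N = 4(-3)^N + 5^(N - 1)

Computing the first terms: t_1 = -11, t_2 = 41, t_3 = -83. This suggests t_N = 4(-3)^N + 5^(N - 1).
When N = 1: the formula gives -11 = -11 = t_1.
Suppose the result is true for N = k, so t_k = 4(-3)^k + 5^(k - 1).
Then t_{k+1} = 5·t_k - 32·(-3)^k = 5·(4(-3)^k + 5^(k - 1)) - 32·(-3)^k = 4(-3)^(k + 1) + 5^k = 4(-3)^(k+1) + 5^((k+1) - 1),
which is the claimed formula at N = k+1.
By induction, the statement is established for all N ≥ 1.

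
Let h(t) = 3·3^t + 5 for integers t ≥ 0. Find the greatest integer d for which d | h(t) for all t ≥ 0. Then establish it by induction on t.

d = 2

Computing the first values: h(0) = 8 and h(1) = 14; gcd(8, 14) = 2, so d ≤ 2.
We prove 2 | 3·3^t + 5 for all t ≥ 0 by induction on t.
For the base case t = 0: h(0) = 8 = 2·(4), so 2 | h(0).
Suppose the result is true for t = j, i.e. 2 | h(j). Then
h(j+1) = 3·3^(j+1) + 5 = 3·(3·3^j + 5) - 10 = 3·h(j) - 10. The first term is divisible by 2 by the inductive hypothesis, and -10 is divisible by 2. Hence 2 | h(j+1).
By induction, the statement is established for all t ≥ 0.
Therefore the largest such d is 2.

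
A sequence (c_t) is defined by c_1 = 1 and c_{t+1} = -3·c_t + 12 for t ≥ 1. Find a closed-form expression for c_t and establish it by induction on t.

c_t = -2(-3)^(t - 1) + 3

Computing the first terms: c_1 = 1, c_2 = 9, c_3 = -15. This suggests c_t = -2(-3)^(t - 1) + 3.
Base case (t = 1): the formula gives 1 = 1 = c_1.
For the inductive step, assume it holds for an arbitrary m ≥ 1, so c_m = -2(-3)^(m - 1) + 3.
Then c_{m+1} = -3·c_m + 12 = -3·(-2(-3)^(m - 1) + 3) + 12 = -2(-3)^m + 3 = -2(-3)^((m+1) - 1) + 3,
which is the claimed formula at t = m+1.
This completes the induction.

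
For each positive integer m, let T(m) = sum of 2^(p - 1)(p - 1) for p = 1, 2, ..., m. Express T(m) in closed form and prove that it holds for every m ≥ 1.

T(m) = 2^m(m - 2) + 2

We claim T(m) = 2^m(m - 2) + 2 for all m ≥ 1.
For the base case m = 1: T(1) = 0, and the closed form gives 0. They agree.
For the inductive step, assume it holds for an arbitrary p ≥ 1, so T(p) = 2^p(p - 2) + 2.
Then T(p+1) = T(p) + (2^p·p) = (2^p(p - 2) + 2) + (2^p·p).
Simplifying, T(p+1) = 2·2^p·p - 2·2^p + 2 = 2^(p+1)((p+1) - 2) + 2,
which is the closed form with m = p+1.
Hence, by induction on m, the claim holds for every m ≥ 1.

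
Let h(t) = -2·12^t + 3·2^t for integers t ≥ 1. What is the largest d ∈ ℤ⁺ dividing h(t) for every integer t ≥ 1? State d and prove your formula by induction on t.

Computing the first values: h(1) = -18 and h(2) = -276; gcd(-18, -276) = 6, so d ≤ 6.
We prove 6 | -2·12^t + 3·2^t for all t ≥ 1 by induction on t.
Base step (t = 1): h(1) = -18 = 6·(-3), so 6 | h(1).
For the inductive step, assume it holds for an arbitrary m ≥ 1, i.e. 6 | h(m). Then
h(m+1) − 12·h(m) = (-2·12^(m+1) + 3·2^(m+1)) − 12·(-2·12^m + 3·2^m) = (3)·2^m·(2 − 12) = (-30)·2^m. Since 6 | h(m) by the inductive hypothesis, 6 | 12·h(m); and 6 | -30 since -30 = 6·-5. Therefore 6 | h(m+1).
Hence, by induction on t, the claim holds for every t ≥ 1.
Therefore the largest such d is 6.

d = 6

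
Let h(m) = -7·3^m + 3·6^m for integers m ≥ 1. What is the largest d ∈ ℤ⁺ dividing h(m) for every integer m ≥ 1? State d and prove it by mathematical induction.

d = 3

Computing the first values: h(1) = -3 and h(2) = 45; gcd(-3, 45) = 3, so d ≤ 3.
We prove 3 | -7·3^m + 3·6^m for all m ≥ 1 by induction on m.
When m = 1: h(1) = -3 = 3·(-1), so 3 | h(1).
Inductive step: suppose the statement holds for some p ≥ 1, i.e. 3 | h(p). Then
h(p+1) − 6·h(p) = (-7·3^(p+1) + 3·6^(p+1)) − 6·(-7·3^p + 3·6^p) = (-7)·3^p·(3 − 6) = (21)·3^p. Since 3 | h(p) by the inductive hypothesis, 3 | 6·h(p); and 3 | 21 since 21 = 3·7. Therefore 3 | h(p+1).
By the principle of mathematical induction, the result holds for all m ≥ 1.
Therefore the largest such d is 3.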